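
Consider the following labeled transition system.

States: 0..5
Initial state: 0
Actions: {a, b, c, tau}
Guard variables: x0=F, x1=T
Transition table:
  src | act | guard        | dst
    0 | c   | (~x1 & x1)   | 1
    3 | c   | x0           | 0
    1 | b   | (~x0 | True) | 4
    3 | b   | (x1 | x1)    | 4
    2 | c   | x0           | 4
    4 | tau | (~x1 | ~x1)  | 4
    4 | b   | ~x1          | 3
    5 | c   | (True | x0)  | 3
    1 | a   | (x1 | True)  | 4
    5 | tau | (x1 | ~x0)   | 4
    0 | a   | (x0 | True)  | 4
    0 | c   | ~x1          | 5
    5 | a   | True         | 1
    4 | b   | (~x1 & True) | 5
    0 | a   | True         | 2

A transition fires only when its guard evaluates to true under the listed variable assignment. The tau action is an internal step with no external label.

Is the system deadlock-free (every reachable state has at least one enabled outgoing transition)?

Reach set: {0,2,4}
  0: a→2  a→4  [deg 2]
  2: ∅  [no exit]
  4: ∅  [no exit]
witness 2: a

Answer: DEADLOCK at state 2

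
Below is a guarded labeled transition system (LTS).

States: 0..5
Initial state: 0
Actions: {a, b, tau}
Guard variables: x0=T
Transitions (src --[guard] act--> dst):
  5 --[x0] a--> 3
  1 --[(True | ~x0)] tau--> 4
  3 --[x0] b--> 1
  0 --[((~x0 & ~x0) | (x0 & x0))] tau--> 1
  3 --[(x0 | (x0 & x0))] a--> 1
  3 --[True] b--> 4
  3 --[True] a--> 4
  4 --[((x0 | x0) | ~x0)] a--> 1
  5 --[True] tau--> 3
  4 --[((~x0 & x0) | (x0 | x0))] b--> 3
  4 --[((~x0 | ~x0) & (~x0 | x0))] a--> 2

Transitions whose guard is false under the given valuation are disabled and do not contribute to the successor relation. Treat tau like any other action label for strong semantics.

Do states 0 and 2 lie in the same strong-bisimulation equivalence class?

Answer: NOT BISIMILAR

Trace:
Compute ~ classes (split until stable):
  round 0: {{0,1,2,3,4,5}}
  round 1: {{0,1},{2},{3,4},{5}}
  round 2: {{0},{1},{2},{3},{4},{5}}
Fixed point at round 3; 6 class(es).
[0]={0}  [2]={2}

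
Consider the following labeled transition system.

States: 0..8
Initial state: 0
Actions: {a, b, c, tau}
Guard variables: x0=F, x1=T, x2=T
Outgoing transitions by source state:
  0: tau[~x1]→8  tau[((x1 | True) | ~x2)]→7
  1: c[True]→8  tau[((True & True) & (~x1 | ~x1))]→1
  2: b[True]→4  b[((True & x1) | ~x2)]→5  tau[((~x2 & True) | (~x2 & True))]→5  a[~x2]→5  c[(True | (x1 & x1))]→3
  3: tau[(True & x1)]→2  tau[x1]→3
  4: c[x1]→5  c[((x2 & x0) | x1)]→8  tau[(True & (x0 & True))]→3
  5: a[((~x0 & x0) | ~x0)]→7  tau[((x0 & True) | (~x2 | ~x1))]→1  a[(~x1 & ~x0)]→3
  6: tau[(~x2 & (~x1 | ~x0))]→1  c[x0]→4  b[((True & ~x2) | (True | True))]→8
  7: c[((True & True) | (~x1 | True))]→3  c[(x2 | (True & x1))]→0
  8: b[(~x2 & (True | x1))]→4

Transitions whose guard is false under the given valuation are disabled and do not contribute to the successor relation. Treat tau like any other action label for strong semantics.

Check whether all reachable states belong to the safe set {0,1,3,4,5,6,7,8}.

Allowed set {0,1,3,4,5,6,7,8}
Reachable = {0,2,3,4,5,7,8}
  0: ok
  2: VIOLATES
  3: ok
  4: ok
  5: ok
  7: ok
  8: ok
counterexample path to 2: tau·c·tau

Answer: INVARIANT VIOLATED at state 2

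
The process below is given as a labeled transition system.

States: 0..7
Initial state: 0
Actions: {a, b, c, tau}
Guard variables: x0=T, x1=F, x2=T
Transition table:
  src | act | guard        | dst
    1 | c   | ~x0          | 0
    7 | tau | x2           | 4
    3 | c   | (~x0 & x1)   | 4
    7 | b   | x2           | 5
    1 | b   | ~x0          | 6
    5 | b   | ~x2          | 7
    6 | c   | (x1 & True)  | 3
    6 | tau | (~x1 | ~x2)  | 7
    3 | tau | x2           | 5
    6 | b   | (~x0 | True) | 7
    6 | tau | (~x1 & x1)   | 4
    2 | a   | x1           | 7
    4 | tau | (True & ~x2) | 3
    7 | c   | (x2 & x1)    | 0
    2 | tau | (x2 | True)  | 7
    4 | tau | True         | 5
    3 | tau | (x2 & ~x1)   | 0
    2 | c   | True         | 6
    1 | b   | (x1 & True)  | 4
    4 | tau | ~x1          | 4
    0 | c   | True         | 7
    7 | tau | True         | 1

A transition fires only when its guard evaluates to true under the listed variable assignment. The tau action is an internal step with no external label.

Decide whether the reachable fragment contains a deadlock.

Answer: DEADLOCK at state 1

Analysis:
Reach set: {0,1,4,5,7}
  0: c→7  [deg 1]
  1: ∅  [deadlock]
  4: tau→4  tau→5  [deg 2]
  5: ∅  [deadlock]
  7: b→5  tau→1  tau→4  [deg 3]
Path to 1: c·tau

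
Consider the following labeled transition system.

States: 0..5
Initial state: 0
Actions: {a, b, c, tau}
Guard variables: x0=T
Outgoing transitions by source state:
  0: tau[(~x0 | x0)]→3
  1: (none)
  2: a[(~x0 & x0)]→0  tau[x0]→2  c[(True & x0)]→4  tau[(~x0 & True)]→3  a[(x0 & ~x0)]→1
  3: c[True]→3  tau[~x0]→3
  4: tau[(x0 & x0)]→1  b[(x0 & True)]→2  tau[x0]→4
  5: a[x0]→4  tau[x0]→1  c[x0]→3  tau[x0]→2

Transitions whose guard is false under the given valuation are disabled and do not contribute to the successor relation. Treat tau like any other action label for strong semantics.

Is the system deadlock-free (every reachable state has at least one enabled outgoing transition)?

R = {0,3}
  0: tau→3  [deg 1]
  3: c→3  [deg 1]

Answer: DEADLOCK-FREE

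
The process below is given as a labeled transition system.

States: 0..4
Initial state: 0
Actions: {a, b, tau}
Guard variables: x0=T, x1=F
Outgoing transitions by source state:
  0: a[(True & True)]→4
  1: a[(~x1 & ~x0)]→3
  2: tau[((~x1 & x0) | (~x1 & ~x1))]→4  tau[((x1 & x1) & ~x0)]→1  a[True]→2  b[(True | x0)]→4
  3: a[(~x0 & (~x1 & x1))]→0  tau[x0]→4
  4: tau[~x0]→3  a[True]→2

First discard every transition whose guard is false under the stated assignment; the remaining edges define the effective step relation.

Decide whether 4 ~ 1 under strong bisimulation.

Compute ~ classes (split until stable):
  π0 = {{0,1,2,3,4}}
  π1 = {{0,4},{1},{2},{3}}
  π2 = {{0},{1},{2},{3},{4}}
Fixed point at round 3; 5 class(es).
4∈{4}, 1∈{1}

Answer: NOT BISIMILAR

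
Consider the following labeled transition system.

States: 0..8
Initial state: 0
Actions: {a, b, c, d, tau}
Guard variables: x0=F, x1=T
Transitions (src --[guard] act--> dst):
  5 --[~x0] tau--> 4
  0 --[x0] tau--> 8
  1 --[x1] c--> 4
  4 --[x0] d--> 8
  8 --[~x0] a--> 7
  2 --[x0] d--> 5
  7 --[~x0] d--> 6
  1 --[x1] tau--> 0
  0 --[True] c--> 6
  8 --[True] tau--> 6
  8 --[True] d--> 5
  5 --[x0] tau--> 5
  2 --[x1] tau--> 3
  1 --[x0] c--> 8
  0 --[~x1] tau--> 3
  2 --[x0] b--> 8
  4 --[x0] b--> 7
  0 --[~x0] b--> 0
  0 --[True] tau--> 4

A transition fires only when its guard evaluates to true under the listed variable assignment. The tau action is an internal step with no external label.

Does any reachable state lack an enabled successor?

Reachable = {0,4,6}
  0: b→0  c→6  tau→4  [deg 3]
  4: ∅  [STUCK]
  6: ∅  [STUCK]
witness 4: tau

Answer: DEADLOCK at state 4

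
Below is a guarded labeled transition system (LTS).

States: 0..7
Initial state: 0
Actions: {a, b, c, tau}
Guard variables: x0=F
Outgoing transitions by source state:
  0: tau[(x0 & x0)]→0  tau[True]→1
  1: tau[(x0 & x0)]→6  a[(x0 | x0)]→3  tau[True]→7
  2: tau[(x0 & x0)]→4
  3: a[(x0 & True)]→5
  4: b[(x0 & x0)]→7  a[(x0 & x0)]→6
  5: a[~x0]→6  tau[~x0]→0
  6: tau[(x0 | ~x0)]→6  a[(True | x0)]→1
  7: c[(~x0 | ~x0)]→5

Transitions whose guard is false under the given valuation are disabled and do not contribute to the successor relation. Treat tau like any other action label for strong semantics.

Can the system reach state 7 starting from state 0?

After dropping false guards: 7 live edges.
L0 = {0}
L1 = {1}  now seen {0,1}
L2 = {7}  now seen {0,1,7}
L3 = {5}  now seen {0,1,5,7}
L4 = {6}  now seen {0,1,5,6,7}
R = {0,1,5,6,7}
trace reaching 7: tau·tau

Answer: REACHABLE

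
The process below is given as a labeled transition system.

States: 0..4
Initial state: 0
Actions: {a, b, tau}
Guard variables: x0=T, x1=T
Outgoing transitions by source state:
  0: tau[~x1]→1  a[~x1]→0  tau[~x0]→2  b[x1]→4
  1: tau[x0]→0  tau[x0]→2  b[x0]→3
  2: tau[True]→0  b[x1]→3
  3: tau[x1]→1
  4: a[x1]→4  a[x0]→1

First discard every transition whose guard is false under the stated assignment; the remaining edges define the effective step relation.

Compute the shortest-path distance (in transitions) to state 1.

Layered search for 1:
  Layer 0: {0}
  Layer 1: {4}
  Layer 2: {1}
1 enters at depth 2; path b·a

Answer: 2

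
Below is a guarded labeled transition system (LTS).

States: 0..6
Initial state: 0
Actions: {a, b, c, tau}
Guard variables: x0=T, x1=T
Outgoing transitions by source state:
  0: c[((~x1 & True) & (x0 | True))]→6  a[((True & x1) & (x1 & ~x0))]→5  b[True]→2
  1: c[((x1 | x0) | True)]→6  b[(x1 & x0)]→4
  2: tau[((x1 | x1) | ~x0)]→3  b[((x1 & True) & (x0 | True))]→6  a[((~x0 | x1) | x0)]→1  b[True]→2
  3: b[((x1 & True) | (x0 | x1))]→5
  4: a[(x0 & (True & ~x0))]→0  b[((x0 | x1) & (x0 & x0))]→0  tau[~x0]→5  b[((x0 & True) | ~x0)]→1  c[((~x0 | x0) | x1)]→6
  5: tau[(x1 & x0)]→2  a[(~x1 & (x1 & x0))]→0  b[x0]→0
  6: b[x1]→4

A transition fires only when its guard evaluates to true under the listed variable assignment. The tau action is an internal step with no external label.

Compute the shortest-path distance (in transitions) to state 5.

Answer: 3

Trace:
Breadth-first toward 5:
  L0 = {0}
  L1 = {2}
  L2 = {1,3,6}
  L3 = {4,5}
depth(5)=3, e.g. b·tau·b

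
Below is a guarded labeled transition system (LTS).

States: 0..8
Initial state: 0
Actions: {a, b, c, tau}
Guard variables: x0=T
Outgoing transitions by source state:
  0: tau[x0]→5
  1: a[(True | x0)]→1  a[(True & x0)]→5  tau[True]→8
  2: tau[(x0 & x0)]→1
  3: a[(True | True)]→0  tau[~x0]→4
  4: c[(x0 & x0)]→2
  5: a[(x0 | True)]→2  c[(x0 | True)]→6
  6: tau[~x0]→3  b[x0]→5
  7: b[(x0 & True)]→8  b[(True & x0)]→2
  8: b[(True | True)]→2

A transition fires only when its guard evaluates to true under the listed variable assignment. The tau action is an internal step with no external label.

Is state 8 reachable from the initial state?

After dropping false guards: 13 live edges.
depth 0: {0}
depth 1: {5}  cumulative {0,5}
depth 2: {2,6}  cumulative {0,2,5,6}
depth 3: {1}  cumulative {0,1,2,5,6}
depth 4: {8}  cumulative {0,1,2,5,6,8}
Reachable = {0,1,2,5,6,8}
trace reaching 8: tau·a·tau·tau

Answer: REACHABLE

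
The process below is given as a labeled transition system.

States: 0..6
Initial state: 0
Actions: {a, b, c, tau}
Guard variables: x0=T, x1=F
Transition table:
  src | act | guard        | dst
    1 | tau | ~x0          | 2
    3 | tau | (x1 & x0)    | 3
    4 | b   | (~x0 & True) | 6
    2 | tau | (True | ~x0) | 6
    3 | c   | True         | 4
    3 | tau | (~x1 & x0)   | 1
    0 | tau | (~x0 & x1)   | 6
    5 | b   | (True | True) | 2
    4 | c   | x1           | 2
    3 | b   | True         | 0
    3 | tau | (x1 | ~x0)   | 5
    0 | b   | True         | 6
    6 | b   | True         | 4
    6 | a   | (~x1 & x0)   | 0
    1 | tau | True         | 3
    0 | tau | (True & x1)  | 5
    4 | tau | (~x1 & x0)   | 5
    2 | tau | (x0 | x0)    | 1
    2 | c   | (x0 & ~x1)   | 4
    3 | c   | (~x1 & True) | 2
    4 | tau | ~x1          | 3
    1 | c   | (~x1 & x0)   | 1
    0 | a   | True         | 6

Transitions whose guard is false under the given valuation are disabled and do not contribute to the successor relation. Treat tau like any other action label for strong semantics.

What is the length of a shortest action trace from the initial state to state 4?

BFS to 4:
  Layer 0: {0}
  Layer 1: {6}
  Layer 2: {4}
4 enters at depth 2; path a·b

Answer: 2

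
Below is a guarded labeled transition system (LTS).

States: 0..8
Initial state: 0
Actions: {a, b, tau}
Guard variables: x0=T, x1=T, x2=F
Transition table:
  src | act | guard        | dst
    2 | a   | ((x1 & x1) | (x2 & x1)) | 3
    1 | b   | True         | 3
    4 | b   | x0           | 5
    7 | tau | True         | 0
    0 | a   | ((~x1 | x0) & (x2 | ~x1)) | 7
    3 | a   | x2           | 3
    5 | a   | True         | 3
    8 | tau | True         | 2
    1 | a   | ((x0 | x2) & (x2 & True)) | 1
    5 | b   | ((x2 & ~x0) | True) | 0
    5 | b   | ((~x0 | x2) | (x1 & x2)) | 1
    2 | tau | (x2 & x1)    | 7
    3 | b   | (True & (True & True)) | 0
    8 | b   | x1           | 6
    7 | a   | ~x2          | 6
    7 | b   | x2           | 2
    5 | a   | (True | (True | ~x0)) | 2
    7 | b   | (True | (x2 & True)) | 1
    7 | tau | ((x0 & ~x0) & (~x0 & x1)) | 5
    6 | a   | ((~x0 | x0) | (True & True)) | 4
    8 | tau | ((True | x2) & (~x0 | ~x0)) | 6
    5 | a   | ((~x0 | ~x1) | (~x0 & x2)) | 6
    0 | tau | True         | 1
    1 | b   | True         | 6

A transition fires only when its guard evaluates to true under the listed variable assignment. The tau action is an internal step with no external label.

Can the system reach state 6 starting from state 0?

Answer: REACHABLE

Analysis:
After dropping false guards: 15 live edges.
depth 0: {0}
depth 1: {1}  total {0,1}
depth 2: {3,6}  total {0,1,3,6}
depth 3: {4}  total {0,1,3,4,6}
depth 4: {5}  total {0,1,3,4,5,6}
depth 5: {2}  total {0,1,2,3,4,5,6}
Reachable = {0,1,2,3,4,5,6}
Path to 6: tau·b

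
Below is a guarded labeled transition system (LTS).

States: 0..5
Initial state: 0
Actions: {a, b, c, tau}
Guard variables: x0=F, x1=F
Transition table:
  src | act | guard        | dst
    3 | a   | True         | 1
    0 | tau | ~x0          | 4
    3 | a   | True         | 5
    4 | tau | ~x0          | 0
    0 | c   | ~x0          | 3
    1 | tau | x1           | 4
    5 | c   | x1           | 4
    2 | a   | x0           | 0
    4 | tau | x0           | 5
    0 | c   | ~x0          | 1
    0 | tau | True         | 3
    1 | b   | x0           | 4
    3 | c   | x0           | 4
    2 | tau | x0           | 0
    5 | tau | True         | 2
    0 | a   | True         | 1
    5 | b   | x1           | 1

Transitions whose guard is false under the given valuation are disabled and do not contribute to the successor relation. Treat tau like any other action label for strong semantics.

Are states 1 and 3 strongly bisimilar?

Answer: NOT BISIMILAR

Analysis:
Bisimulation quotient by refinement:
  P[0] = {{0,1,2,3,4,5}}
  P[1] = {{0},{1,2},{3},{4,5}}
  P[2] = {{0},{1,2},{3},{4},{5}}
5 equivalence class(es) (converged in 3)
class of 1: {1,2}; class of 3: {3}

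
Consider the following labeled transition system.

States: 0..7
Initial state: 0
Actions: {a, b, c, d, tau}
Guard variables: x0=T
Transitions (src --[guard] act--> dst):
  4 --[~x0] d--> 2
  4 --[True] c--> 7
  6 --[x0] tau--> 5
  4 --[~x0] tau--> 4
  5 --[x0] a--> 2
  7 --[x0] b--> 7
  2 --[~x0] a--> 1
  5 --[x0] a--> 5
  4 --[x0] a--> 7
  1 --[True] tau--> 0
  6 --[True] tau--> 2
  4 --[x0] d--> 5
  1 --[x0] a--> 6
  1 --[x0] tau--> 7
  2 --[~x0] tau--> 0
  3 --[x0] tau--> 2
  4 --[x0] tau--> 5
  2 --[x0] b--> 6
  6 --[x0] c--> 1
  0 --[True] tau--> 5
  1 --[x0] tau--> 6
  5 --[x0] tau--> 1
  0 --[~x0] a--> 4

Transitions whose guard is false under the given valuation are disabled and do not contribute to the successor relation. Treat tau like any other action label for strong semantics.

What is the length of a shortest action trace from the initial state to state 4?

Answer: UNREACHABLE

Working:
Breadth-first toward 4:
  depth 0: {0}
  depth 1: {5}
  depth 2: {1,2}
  depth 3: {6,7}
4 never appears.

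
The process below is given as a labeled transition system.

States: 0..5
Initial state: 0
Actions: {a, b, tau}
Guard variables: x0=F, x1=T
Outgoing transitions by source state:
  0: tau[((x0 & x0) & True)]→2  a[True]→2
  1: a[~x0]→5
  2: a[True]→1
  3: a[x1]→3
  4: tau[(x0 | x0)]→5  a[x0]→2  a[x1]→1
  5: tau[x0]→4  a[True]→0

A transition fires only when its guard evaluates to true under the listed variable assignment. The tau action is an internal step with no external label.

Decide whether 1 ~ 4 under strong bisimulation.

Answer: BISIMILAR

Working:
Compute ~ classes (split until stable):
  P[0] = {{0,1,2,3,4,5}}
Fixed point at round 1; 1 class(es).
class of 1: {0,1,2,3,4,5}; class of 4: {0,1,2,3,4,5}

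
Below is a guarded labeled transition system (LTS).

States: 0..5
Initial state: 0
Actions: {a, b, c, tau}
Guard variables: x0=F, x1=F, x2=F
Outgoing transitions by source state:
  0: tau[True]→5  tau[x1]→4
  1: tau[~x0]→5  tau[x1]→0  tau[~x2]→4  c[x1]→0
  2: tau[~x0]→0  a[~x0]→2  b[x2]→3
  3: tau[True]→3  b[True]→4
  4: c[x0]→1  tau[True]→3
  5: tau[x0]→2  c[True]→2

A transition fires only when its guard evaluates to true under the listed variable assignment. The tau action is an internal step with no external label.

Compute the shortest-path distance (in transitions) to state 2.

Answer: 2

Trace:
Breadth-first toward 2:
  depth 0: {0}
  depth 1: {5}
  depth 2: {2}
first hit 2 at d=2 via tau·c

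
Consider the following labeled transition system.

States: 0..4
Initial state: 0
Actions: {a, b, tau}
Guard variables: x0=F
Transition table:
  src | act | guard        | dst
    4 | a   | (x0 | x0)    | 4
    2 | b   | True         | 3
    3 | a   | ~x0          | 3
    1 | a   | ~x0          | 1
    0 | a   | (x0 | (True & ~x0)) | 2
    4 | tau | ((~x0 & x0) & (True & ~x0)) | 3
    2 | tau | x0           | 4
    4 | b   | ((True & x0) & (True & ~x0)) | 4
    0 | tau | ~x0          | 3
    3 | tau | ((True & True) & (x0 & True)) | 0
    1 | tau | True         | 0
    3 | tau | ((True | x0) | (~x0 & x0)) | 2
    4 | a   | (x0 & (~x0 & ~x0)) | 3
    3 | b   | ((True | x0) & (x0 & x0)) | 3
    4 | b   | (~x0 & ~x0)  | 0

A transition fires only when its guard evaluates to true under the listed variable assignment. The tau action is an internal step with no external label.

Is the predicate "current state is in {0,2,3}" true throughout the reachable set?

Answer: INVARIANT HOLDS

Working:
Safe = {0,2,3}
R = {0,2,3}
  0: safe
  2: safe
  3: safe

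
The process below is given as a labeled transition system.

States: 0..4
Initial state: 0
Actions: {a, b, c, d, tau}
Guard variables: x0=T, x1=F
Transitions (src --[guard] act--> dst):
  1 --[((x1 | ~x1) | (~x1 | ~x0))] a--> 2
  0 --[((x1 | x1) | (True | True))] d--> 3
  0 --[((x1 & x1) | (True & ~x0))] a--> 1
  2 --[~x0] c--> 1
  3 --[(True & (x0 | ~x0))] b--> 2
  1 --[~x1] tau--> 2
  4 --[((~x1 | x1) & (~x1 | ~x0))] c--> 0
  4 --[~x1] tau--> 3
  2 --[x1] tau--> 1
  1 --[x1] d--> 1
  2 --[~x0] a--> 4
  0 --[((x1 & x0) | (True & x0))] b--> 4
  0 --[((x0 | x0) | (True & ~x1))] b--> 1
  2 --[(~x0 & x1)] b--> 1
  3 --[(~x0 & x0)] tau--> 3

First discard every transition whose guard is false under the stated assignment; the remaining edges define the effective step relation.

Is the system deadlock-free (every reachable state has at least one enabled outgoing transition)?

Reach set: {0,1,2,3,4}
  0: b→1  b→4  d→3  [3 exit(s)]
  1: a→2  tau→2  [2 exit(s)]
  2: ∅  [STUCK]
  3: b→2  [1 exit(s)]
  4: c→0  tau→3  [2 exit(s)]
witness 2: d·b

Answer: DEADLOCK at state 2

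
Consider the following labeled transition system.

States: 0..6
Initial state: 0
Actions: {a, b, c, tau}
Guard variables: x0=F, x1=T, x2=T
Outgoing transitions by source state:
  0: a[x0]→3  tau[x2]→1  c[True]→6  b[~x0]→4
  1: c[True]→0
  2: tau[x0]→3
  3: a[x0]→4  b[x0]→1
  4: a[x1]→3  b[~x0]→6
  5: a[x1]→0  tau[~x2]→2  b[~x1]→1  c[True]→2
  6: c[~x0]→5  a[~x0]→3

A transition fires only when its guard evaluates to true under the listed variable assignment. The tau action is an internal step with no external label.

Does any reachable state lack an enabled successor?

Answer: DEADLOCK at state 2

Working:
Reachable = {0,1,2,3,4,5,6}
  0: b→4  c→6  tau→1  [3 exit(s)]
  1: c→0  [1 exit(s)]
  2: ∅  [deadlock]
  3: ∅  [deadlock]
  4: a→3  b→6  [2 exit(s)]
  5: a→0  c→2  [2 exit(s)]
  6: a→3  c→5  [2 exit(s)]
trace reaching 2: c·c·c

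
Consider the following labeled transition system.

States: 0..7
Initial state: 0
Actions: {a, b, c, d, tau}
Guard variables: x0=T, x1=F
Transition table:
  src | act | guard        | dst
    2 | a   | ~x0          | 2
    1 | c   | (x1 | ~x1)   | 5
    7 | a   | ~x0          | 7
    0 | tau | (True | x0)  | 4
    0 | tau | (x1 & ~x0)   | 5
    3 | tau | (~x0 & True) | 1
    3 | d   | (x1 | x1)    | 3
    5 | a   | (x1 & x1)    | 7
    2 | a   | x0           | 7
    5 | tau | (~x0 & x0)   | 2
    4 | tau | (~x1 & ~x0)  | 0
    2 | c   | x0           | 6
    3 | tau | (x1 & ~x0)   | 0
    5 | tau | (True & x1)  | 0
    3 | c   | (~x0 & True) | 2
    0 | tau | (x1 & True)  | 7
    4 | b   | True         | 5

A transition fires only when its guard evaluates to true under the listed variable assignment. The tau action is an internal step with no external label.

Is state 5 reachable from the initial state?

5 transition(s) survive guard evaluation.
L0 = {0}
L1 = {4}  now seen {0,4}
L2 = {5}  now seen {0,4,5}
R = {0,4,5}
Path to 5: tau·b

Answer: REACHABLE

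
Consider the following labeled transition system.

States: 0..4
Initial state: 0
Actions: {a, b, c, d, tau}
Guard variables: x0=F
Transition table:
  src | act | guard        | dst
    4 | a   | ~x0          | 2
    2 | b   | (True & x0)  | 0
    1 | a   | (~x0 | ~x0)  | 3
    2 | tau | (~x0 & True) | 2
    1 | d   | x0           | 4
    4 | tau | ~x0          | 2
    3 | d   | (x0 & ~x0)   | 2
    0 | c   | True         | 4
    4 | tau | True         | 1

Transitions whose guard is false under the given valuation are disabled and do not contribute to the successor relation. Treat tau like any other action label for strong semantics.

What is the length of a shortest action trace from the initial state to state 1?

BFS to 1:
  L0 = {0}
  L1 = {4}
  L2 = {1,2}
depth(1)=2, e.g. c·tau

Answer: 2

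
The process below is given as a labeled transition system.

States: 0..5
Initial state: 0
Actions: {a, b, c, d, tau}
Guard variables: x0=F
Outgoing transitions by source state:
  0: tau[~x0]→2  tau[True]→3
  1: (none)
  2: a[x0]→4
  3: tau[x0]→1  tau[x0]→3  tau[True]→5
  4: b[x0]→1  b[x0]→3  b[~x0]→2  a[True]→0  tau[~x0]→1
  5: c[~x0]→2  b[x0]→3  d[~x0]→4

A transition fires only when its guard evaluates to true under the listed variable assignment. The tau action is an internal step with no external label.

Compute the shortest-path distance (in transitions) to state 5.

Answer: 2

Trace:
Layered search for 5:
  depth 0: {0}
  depth 1: {2,3}
  depth 2: {5}
first hit 5 at d=2 via tau·tau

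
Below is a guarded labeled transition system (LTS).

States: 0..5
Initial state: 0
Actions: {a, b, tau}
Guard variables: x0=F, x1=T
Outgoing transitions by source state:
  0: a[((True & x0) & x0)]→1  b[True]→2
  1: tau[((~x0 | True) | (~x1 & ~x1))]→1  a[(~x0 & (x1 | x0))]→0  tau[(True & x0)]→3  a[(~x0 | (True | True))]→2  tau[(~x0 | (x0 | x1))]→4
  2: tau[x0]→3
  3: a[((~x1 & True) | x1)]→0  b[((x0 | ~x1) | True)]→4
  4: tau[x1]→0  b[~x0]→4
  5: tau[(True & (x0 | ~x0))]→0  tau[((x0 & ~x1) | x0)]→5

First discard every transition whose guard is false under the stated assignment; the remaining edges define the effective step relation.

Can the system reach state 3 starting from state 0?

Answer: UNREACHABLE

Trace:
10 transition(s) survive guard evaluation.
L0 = {0}
L1 = {2}  cumulative {0,2}
Reach set: {0,2}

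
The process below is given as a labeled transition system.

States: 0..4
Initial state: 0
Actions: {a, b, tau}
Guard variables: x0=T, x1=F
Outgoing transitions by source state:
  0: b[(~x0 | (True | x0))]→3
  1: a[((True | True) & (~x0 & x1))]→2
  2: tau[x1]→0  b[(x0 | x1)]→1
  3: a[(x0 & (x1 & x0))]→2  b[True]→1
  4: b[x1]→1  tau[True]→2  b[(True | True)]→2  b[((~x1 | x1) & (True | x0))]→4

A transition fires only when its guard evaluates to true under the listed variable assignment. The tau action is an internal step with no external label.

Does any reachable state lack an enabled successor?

R = {0,1,3}
  0: b→3  [1 out]
  1: ∅  [no exit]
  3: b→1  [1 out]
trace reaching 1: b·b

Answer: DEADLOCK at state 1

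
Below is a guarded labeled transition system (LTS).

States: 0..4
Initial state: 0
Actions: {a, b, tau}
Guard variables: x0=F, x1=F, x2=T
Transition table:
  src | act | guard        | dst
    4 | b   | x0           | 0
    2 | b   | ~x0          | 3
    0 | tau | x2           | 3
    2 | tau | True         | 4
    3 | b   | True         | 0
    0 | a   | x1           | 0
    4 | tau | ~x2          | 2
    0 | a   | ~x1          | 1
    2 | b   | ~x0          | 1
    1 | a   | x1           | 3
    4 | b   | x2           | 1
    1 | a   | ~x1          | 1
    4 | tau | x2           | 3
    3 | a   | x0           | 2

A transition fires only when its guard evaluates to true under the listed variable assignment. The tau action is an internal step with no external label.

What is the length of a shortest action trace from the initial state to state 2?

Answer: UNREACHABLE

Working:
Breadth-first toward 2:
  depth 0: {0}
  depth 1: {1,3}
2 never appears.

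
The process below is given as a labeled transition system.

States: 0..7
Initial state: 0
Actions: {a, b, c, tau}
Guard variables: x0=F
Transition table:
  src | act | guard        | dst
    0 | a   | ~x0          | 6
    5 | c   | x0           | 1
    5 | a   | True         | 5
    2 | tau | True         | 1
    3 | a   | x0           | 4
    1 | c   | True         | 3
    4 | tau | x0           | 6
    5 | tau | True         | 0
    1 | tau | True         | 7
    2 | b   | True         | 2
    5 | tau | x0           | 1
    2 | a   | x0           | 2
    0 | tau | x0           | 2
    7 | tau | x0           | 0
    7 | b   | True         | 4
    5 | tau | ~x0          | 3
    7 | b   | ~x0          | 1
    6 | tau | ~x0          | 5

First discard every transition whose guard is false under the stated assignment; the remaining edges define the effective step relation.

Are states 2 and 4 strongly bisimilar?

Answer: NOT BISIMILAR

Working:
Refine partition for ~:
  P[0] = {{0,1,2,3,4,5,6,7}}
  P[1] = {{0},{1},{2},{3,4},{5},{6},{7}}
7 equivalence class(es) (converged in 2)
class of 2: {2}; class of 4: {3,4}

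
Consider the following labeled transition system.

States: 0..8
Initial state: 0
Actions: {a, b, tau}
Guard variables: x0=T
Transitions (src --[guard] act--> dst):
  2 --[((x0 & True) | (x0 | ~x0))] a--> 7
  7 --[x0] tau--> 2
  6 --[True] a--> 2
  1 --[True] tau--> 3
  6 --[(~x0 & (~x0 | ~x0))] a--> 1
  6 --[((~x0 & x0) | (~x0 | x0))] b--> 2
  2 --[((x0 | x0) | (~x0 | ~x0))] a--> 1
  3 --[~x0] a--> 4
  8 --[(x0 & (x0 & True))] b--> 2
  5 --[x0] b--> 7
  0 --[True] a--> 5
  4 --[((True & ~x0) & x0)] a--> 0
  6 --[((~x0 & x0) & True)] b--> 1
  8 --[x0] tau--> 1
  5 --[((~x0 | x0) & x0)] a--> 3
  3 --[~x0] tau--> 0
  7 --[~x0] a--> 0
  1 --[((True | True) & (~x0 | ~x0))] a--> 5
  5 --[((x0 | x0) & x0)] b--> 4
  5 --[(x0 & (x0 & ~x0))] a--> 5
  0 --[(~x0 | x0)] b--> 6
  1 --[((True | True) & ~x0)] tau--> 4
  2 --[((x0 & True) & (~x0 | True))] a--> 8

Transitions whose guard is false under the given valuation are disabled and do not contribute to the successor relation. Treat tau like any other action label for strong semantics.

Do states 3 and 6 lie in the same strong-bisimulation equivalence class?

Refine partition for ~:
  π0 = {{0,1,2,3,4,5,6,7,8}}
  π1 = {{0,5,6},{1,7},{2},{3,4},{8}}
  π2 = {{0},{1},{2},{3,4},{5},{6},{7},{8}}
8 equivalence class(es) (converged in 3)
[3]={3,4}  [6]={6}

Answer: NOT BISIMILAR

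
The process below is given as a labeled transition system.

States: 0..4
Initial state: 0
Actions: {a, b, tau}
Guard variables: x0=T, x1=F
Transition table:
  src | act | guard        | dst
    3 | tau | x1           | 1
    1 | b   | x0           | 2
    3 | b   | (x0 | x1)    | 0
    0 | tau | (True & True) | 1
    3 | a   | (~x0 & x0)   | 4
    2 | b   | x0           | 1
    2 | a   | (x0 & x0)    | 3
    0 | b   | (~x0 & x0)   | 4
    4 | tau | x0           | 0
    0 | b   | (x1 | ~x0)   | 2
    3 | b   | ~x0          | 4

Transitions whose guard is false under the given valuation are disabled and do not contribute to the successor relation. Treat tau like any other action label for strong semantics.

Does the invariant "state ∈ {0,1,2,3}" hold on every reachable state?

Allowed set {0,1,2,3}
Reachable = {0,1,2,3}
  0: ok
  1: ok
  2: ok
  3: ok

Answer: INVARIANT HOLDS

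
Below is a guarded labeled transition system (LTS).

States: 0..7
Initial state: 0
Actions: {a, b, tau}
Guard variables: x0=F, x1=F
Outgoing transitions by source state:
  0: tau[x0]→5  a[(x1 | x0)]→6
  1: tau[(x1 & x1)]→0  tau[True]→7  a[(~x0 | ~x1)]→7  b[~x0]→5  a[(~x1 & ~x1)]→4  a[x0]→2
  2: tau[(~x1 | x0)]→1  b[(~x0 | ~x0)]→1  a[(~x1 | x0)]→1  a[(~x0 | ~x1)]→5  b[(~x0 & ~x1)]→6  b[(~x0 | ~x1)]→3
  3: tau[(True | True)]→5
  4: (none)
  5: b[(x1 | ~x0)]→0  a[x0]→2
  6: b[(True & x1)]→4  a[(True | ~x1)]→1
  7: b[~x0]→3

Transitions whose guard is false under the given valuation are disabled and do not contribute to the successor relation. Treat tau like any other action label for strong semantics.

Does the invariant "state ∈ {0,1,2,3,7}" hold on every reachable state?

Answer: INVARIANT HOLDS

Trace:
Allowed set {0,1,2,3,7}
Reachable = {0}
  0: ok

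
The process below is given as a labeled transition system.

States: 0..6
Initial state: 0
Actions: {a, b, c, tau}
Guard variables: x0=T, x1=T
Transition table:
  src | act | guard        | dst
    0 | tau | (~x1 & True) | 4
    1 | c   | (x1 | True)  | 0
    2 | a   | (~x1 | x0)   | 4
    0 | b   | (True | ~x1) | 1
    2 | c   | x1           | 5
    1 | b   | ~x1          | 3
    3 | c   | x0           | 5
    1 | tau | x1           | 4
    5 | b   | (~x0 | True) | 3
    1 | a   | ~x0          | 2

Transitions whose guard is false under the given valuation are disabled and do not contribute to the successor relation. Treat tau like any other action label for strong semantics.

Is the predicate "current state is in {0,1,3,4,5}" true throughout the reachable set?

Answer: INVARIANT HOLDS

Trace:
Allowed set {0,1,3,4,5}
Reach set: {0,1,4}
  0: ok
  1: ok
  4: ok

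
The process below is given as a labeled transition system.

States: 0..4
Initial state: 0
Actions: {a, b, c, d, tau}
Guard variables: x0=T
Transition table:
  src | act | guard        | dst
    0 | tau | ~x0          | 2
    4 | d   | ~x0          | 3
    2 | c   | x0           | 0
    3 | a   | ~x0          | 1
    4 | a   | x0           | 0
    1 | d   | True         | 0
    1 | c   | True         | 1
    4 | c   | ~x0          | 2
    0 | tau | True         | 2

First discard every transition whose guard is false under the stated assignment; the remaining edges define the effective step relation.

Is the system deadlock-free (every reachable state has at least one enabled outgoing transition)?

Reach set: {0,2}
  0: tau→2  [1 out]
  2: c→0  [1 out]

Answer: DEADLOCK-FREE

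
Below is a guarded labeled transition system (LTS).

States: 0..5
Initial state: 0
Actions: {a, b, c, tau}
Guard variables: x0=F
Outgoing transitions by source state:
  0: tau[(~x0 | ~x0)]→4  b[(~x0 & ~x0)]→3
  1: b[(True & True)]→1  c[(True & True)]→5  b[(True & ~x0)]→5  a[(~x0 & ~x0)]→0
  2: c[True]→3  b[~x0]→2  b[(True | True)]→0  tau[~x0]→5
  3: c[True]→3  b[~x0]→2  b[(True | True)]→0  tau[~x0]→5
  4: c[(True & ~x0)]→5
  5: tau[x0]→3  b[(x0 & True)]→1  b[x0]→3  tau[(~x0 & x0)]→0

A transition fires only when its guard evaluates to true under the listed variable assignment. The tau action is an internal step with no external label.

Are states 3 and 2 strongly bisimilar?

Answer: BISIMILAR

Trace:
Compute ~ classes (split until stable):
  π0 = {{0,1,2,3,4,5}}
  π1 = {{0},{1},{2,3},{4},{5}}
5 equivalence class(es) (converged in 2)
3∈{2,3}, 2∈{2,3}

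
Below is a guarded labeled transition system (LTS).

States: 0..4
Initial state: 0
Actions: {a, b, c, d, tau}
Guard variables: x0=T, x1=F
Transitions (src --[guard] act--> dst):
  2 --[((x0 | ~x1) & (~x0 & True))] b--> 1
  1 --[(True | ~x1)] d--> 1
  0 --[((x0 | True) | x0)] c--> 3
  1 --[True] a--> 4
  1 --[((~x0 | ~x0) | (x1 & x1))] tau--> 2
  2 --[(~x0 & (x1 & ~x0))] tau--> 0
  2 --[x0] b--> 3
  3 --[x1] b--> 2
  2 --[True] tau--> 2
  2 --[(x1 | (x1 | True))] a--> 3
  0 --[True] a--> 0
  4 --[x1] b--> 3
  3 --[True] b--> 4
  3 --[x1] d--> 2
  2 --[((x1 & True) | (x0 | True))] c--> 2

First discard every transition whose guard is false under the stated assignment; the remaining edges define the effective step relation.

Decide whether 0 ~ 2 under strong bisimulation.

Answer: NOT BISIMILAR

Trace:
Bisimulation quotient by refinement:
  P[0] = {{0,1,2,3,4}}
  P[1] = {{0},{1},{2},{3},{4}}
Fixed point at round 2; 5 class(es).
class of 0: {0}; class of 2: {2}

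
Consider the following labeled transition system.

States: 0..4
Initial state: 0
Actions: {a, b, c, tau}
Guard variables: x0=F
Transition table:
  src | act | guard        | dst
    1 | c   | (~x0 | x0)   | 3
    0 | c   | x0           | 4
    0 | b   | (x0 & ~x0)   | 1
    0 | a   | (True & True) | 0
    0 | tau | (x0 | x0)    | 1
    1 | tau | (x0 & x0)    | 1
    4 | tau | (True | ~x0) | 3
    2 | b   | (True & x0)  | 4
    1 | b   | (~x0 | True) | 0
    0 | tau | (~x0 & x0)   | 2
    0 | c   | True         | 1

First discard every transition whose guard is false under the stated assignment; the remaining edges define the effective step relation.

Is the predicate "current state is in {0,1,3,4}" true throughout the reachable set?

Answer: INVARIANT HOLDS

Working:
Inv-set: {0,1,3,4}
R = {0,1,3}
  0: ✓
  1: ✓
  3: ✓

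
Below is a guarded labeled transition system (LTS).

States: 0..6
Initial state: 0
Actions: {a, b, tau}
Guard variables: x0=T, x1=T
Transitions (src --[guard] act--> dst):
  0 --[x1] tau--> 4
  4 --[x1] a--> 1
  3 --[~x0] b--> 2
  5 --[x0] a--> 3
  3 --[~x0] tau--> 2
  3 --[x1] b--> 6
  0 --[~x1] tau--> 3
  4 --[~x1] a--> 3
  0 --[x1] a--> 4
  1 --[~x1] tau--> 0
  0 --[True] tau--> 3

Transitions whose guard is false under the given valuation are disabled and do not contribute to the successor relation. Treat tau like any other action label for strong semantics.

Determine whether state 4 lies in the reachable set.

Answer: REACHABLE

Trace:
Guard filter leaves 6 enabled edge(s).
depth 0: {0}
depth 1: {3,4}  total {0,3,4}
depth 2: {1,6}  total {0,1,3,4,6}
Reach set: {0,1,3,4,6}
Path to 4: tau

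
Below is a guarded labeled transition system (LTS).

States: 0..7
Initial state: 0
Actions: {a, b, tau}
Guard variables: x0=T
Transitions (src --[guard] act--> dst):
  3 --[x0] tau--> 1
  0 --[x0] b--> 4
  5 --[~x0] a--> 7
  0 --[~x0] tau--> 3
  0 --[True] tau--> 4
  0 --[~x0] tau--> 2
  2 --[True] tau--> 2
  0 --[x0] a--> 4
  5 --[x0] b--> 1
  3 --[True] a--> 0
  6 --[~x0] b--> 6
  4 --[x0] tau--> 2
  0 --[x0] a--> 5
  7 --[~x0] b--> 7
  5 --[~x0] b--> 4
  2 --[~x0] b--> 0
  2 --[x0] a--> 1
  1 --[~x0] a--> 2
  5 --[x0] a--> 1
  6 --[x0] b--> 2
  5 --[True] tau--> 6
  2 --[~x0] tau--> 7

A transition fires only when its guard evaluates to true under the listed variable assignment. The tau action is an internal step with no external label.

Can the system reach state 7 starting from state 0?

Guard filter leaves 13 enabled edge(s).
Layer 0: {0}
Layer 1: {4,5}  now seen {0,4,5}
Layer 2: {1,2,6}  now seen {0,1,2,4,5,6}
R = {0,1,2,4,5,6}

Answer: UNREACHABLE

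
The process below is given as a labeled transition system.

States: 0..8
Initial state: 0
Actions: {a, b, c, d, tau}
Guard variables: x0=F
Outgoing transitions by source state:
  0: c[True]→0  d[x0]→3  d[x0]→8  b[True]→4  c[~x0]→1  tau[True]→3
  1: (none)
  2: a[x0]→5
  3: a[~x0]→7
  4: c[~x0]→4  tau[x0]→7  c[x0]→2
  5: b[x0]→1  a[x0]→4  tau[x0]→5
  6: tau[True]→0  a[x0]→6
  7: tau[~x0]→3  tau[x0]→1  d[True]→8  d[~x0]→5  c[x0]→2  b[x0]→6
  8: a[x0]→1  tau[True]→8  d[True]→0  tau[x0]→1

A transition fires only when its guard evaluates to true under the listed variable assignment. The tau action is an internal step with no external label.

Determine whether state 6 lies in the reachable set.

Answer: UNREACHABLE

Working:
12 transition(s) survive guard evaluation.
Layer 0: {0}
Layer 1: {1,3,4}  now seen {0,1,3,4}
Layer 2: {7}  now seen {0,1,3,4,7}
Layer 3: {5,8}  now seen {0,1,3,4,5,7,8}
Reach set: {0,1,3,4,5,7,8}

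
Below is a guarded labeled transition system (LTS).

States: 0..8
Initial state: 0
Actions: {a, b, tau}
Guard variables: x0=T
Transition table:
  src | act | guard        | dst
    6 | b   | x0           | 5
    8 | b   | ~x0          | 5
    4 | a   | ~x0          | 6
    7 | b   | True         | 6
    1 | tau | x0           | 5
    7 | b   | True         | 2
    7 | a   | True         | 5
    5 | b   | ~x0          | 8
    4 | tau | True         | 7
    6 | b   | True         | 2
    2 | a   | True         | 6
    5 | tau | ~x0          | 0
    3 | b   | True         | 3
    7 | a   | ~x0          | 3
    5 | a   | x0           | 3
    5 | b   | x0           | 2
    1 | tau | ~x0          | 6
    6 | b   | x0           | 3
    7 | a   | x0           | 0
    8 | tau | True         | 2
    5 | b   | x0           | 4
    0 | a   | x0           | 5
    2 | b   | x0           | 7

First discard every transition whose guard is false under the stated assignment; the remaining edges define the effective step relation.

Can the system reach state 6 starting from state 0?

17 transition(s) survive guard evaluation.
L0 = {0}
L1 = {5}  total {0,5}
L2 = {2,3,4}  total {0,2,3,4,5}
L3 = {6,7}  total {0,2,3,4,5,6,7}
R = {0,2,3,4,5,6,7}
witness 6: a·b·a

Answer: REACHABLE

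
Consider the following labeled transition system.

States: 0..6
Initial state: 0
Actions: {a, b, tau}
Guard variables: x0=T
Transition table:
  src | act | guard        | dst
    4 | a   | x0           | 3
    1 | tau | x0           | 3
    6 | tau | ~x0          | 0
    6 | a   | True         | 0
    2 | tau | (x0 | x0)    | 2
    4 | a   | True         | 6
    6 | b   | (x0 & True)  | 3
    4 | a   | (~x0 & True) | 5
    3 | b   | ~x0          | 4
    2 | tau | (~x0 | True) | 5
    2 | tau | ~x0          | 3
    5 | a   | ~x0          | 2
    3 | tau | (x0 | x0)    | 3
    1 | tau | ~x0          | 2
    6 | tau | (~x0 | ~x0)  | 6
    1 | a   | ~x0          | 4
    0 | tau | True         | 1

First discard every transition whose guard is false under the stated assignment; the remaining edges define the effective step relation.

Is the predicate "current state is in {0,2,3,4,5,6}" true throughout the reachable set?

Inv-set: {0,2,3,4,5,6}
Reach set: {0,1,3}
  0: safe
  1: outside
  3: safe
counterexample path to 1: tau

Answer: INVARIANT VIOLATED at state 1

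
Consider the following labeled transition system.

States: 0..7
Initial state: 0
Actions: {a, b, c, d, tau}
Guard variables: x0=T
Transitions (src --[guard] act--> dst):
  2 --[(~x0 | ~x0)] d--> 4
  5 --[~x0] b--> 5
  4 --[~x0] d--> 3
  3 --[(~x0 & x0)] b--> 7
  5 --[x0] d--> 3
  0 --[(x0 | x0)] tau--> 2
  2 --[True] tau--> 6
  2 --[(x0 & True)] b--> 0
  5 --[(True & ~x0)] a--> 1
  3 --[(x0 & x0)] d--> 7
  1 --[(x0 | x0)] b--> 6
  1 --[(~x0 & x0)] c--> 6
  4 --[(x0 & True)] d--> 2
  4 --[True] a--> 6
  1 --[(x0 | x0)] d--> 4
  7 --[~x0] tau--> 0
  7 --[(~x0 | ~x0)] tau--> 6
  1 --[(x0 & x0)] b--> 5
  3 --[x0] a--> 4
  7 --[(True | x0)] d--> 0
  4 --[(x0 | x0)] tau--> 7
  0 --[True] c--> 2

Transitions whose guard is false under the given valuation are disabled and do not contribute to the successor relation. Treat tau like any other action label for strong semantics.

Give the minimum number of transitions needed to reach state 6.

Answer: 2

Trace:
BFS to 6:
  Layer 0: {0}
  Layer 1: {2}
  Layer 2: {6}
first hit 6 at d=2 via c·tau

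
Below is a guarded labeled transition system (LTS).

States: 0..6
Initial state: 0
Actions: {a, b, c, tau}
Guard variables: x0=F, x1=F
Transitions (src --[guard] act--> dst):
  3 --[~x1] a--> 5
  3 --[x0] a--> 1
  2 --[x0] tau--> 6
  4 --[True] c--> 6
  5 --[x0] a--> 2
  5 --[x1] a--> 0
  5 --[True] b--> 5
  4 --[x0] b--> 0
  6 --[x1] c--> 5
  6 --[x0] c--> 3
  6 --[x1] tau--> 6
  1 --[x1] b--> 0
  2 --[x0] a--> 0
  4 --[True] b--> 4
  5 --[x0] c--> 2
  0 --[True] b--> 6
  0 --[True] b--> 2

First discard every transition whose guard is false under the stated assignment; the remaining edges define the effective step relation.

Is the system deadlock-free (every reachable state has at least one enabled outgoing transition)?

Answer: DEADLOCK at state 2

Trace:
Reach set: {0,2,6}
  0: b→2  b→6  [2 exit(s)]
  2: ∅  [no exit]
  6: ∅  [no exit]
trace reaching 2: b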